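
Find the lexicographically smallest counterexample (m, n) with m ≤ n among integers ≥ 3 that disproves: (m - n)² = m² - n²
Substituting (3, 4) into the claim:
LHS = (3 - 4)² = 1
RHS = 3² - 4² = -7

Since LHS ≠ RHS, this pair disproves the claim, and no lexicographically smaller pair (m ≤ n, integers ≥ 3) does.

For instance (8, 10) is also a counterexample (LHS = 4, RHS = -36), but it's lexicographically larger.

Answer: (m, n) = (3, 4)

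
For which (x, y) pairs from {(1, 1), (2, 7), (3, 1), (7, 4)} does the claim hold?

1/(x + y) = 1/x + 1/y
None

Testing each pair:
(1, 1): LHS = 1/2, RHS = 2 → fails
(2, 7): LHS = 1/9, RHS = 9/14 → fails
(3, 1): LHS = 1/4, RHS = 4/3 → fails
(7, 4): LHS = 1/11, RHS = 11/28 → fails

No pair satisfies the claim.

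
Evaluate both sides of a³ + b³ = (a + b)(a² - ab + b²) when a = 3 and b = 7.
LHS = 3³ + 7³ = 370
RHS = (3 + 7)(3² - 3·7 + 7²) = 370

LHS = RHS: the two sides agree.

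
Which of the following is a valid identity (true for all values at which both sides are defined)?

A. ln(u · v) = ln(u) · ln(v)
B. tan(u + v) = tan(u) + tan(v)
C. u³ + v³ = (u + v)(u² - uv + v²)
C

A: fails at (3, 4) — LHS = ln(12) ≈ 2.485, RHS = ln(3)·ln(4) ≈ 1.523.
B: fails at (3, 3) — LHS = tan(6) ≈ -0.291, RHS = 2·tan(3) ≈ -0.2851.
C: holds — e.g. at (5, 5), both sides equal 250.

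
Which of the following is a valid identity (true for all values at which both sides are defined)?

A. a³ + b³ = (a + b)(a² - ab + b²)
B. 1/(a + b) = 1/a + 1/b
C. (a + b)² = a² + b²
A

A: holds — e.g. at (2, 7), both sides equal 351.
B: fails at (4, 5) — LHS = 1/9, RHS = 9/20.
C: fails at (2, 2) — LHS = 16, RHS = 8.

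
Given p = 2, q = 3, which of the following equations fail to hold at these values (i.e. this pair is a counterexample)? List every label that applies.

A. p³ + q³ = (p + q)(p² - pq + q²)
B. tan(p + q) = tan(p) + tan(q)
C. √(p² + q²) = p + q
Evaluating each claim at the given values:
A. LHS = 35, RHS = 35 → holds here (LHS = RHS)
B. LHS = tan(5) ≈ -3.381, RHS = tan(2) + tan(3) ≈ -2.328 → fails here (LHS ≠ RHS)
C. LHS = √(13) ≈ 3.606, RHS = 5 → fails here (LHS ≠ RHS)

Answer: B, C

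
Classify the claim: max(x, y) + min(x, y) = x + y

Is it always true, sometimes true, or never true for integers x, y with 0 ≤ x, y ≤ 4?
Always true

The identity holds for every pair in the range. For instance at (x, y) = (3, 4): both sides equal 7.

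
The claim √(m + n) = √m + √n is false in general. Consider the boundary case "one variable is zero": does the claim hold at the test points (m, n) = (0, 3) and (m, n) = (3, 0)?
Yes, holds at both test points

At (0, 3): LHS = √(3) ≈ 1.732, RHS = √(3) ≈ 1.732 → equal
At (3, 0): LHS = √(3) ≈ 1.732, RHS = √(3) ≈ 1.732 → equal

So the claim does hold at both of these boundary points, even though it is not an identity.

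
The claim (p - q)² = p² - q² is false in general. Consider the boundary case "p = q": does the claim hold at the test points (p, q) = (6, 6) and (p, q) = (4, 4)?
At (6, 6): LHS = 0, RHS = 0 → equal
At (4, 4): LHS = 0, RHS = 0 → equal

So the claim does hold at both of these boundary points, even though it is not an identity.

Answer: Yes, holds at both test points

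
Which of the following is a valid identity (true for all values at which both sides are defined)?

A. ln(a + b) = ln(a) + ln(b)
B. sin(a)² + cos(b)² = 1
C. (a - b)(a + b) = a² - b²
A: fails at (6, 7) — LHS = ln(13) ≈ 2.565, RHS = ln(6) + ln(7) ≈ 3.738.
B: fails at (5, 8) — LHS = cos(8)² + sin(5)² ≈ 0.9407, RHS = 1.
C: holds — e.g. at (2, 2), both sides equal 0.

Answer: C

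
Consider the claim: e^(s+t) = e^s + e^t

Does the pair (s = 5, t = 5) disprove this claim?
Substituting s = 5, t = 5:
LHS = e^(5+5) = e^10 ≈ 22026.5
RHS = e^5 + e^5 = 2·e^5 ≈ 296.8

Since LHS ≠ RHS, this pair disproves the claim.

Answer: Yes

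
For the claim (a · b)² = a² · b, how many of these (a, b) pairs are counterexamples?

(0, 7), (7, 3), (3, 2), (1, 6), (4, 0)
3

Testing each pair:
(0, 7): LHS = 0, RHS = 0 → satisfies claim
(7, 3): LHS = 441, RHS = 147 → counterexample
(3, 2): LHS = 36, RHS = 18 → counterexample
(1, 6): LHS = 36, RHS = 6 → counterexample
(4, 0): LHS = 0, RHS = 0 → satisfies claim

That makes 3 counterexamples.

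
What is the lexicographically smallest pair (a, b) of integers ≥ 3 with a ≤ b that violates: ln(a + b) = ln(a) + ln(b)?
Substituting (3, 3) into the claim:
LHS = ln(3 + 3) = ln(6) ≈ 1.792
RHS = ln(3) + ln(3) = 2·ln(3) ≈ 2.197

Since LHS ≠ RHS, this pair disproves the claim, and no lexicographically smaller pair (a ≤ b, integers ≥ 3) does.

For instance (5, 10) is also a counterexample (LHS = ln(15) ≈ 2.708, RHS = ln(5) + ln(10) ≈ 3.912), but it's lexicographically larger.

Answer: (a, b) = (3, 3)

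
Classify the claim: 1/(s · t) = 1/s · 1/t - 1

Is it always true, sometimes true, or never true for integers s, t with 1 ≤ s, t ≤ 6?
The claim fails for every pair in the range. For instance at (s, t) = (4, 4): LHS = 1/16, RHS = -15/16.

Answer: Never true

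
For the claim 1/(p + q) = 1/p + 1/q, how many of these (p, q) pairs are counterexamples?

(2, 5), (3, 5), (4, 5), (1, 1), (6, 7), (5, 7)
Testing each pair:
(2, 5): LHS = 1/7, RHS = 7/10 → counterexample
(3, 5): LHS = 1/8, RHS = 8/15 → counterexample
(4, 5): LHS = 1/9, RHS = 9/20 → counterexample
(1, 1): LHS = 1/2, RHS = 2 → counterexample
(6, 7): LHS = 1/13, RHS = 13/42 → counterexample
(5, 7): LHS = 1/12, RHS = 12/35 → counterexample

That makes 6 counterexamples.

Answer: 6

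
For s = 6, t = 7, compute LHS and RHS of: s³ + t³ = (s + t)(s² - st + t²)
LHS = 6³ + 7³ = 559
RHS = (6 + 7)(6² - 6·7 + 7²) = 559

LHS = RHS: the two sides agree.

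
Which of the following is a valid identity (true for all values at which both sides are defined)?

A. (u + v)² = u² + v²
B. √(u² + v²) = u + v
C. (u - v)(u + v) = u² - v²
C

A: fails at (2, 7) — LHS = 81, RHS = 53.
B: fails at (4, 6) — LHS = 2·√(13) ≈ 7.211, RHS = 10.
C: holds — e.g. at (2, 5), both sides equal -21.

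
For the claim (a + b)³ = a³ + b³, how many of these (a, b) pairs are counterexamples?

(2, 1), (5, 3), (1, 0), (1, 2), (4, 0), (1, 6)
4

Testing each pair:
(2, 1): LHS = 27, RHS = 9 → counterexample
(5, 3): LHS = 512, RHS = 152 → counterexample
(1, 0): LHS = 1, RHS = 1 → satisfies claim
(1, 2): LHS = 27, RHS = 9 → counterexample
(4, 0): LHS = 64, RHS = 64 → satisfies claim
(1, 6): LHS = 343, RHS = 217 → counterexample

That makes 4 counterexamples.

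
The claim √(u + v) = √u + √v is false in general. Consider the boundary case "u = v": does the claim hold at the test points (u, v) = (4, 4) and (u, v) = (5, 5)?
At (4, 4): LHS = 2·√(2) ≈ 2.828 ≠ RHS = 4
At (5, 5): LHS = √(10) ≈ 3.162 ≠ RHS = 2·√(5) ≈ 4.472

Answer: No, fails at both test points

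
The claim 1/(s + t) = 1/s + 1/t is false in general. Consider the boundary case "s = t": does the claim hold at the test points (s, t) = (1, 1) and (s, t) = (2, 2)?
At (1, 1): LHS = 1/2 ≠ RHS = 2
At (2, 2): LHS = 1/4 ≠ RHS = 1

Answer: No, fails at both test points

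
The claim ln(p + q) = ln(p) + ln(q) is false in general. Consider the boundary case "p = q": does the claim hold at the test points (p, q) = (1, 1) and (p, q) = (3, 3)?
At (1, 1): LHS = ln(2) ≈ 0.6931 ≠ RHS = 0
At (3, 3): LHS = ln(6) ≈ 1.792 ≠ RHS = 2·ln(3) ≈ 2.197

Answer: No, fails at both test points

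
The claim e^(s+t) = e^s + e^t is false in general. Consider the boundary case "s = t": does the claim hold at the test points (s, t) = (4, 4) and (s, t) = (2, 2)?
No, fails at both test points

At (4, 4): LHS = e^8 ≈ 2981 ≠ RHS = 2·e^4 ≈ 109.2
At (2, 2): LHS = e^4 ≈ 54.6 ≠ RHS = 2·e^2 ≈ 14.78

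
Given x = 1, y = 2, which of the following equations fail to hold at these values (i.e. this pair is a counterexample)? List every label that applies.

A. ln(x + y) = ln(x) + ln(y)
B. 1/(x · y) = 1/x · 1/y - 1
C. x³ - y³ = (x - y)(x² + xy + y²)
Evaluating each claim at the given values:
A. LHS = ln(3) ≈ 1.099, RHS = ln(2) ≈ 0.6931 → fails here (LHS ≠ RHS)
B. LHS = 1/2, RHS = -1/2 → fails here (LHS ≠ RHS)
C. LHS = -7, RHS = -7 → holds here (LHS = RHS)

Answer: A, B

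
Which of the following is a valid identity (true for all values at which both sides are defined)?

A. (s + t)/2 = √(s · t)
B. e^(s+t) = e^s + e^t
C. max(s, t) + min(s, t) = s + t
A: fails at (3, 5) — LHS = 4, RHS = √(15) ≈ 3.873.
B: fails at (1, 4) — LHS = e^5 ≈ 148.4, RHS = e + e^4 ≈ 57.32.
C: holds — e.g. at (1, 5), both sides equal 6.

Answer: C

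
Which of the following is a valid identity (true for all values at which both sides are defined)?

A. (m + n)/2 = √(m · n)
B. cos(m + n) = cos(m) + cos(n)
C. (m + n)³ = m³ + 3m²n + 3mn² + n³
C

A: fails at (6, 7) — LHS = 13/2, RHS = √(42) ≈ 6.481.
B: fails at (2, 3) — LHS = cos(5) ≈ 0.2837, RHS = cos(3) + cos(2) ≈ -1.406.
C: holds — e.g. at (1, 5), both sides equal 216.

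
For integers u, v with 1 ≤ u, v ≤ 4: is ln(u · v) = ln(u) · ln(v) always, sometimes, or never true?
It holds at (u, v) = (1, 1) (both sides equal 0), but fails at (u, v) = (2, 1) (LHS = ln(2) ≈ 0.6931, RHS = 0).

Answer: Sometimes true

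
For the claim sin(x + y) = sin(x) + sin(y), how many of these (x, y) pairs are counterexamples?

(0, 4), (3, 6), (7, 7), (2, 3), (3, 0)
Testing each pair:
(0, 4): LHS = sin(4) ≈ -0.7568, RHS = sin(4) ≈ -0.7568 → satisfies claim
(3, 6): LHS = sin(9) ≈ 0.4121, RHS = sin(6) + sin(3) ≈ -0.1383 → counterexample
(7, 7): LHS = sin(14) ≈ 0.9906, RHS = 2·sin(7) ≈ 1.314 → counterexample
(2, 3): LHS = sin(5) ≈ -0.9589, RHS = sin(3) + sin(2) ≈ 1.05 → counterexample
(3, 0): LHS = sin(3) ≈ 0.1411, RHS = sin(3) ≈ 0.1411 → satisfies claim

That makes 3 counterexamples.

Answer: 3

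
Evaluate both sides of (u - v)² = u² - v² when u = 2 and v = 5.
LHS = (2 - 5)² = 9
RHS = 2² - 5² = -21

LHS ≠ RHS, so the equation does not hold here.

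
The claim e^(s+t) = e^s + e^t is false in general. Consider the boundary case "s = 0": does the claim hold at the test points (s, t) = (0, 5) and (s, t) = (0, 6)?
No, fails at both test points

At (0, 5): LHS = e^5 ≈ 148.4 ≠ RHS = 1 + e^5 ≈ 149.4
At (0, 6): LHS = e^6 ≈ 403.4 ≠ RHS = 1 + e^6 ≈ 404.4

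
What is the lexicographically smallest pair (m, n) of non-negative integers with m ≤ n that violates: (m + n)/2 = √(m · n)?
Substituting (0, 1) into the claim:
LHS = (0 + 1)/2 = 1/2
RHS = √(0 · 1) = 0

Since LHS ≠ RHS, this pair disproves the claim, and no lexicographically smaller pair (m ≤ n, non-negative integers) does.

For instance (0, 2) is also a counterexample (LHS = 1, RHS = 0), but it's lexicographically larger.

Answer: (m, n) = (0, 1)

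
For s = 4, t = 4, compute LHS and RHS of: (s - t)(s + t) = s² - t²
LHS = (4 - 4)(4 + 4) = 0
RHS = 4² - 4² = 0

LHS = RHS: the two sides agree.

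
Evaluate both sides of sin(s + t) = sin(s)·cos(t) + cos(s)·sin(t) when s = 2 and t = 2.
LHS = sin(2 + 2) = sin(4) ≈ -0.7568
RHS = sin(2)·cos(2) + cos(2)·sin(2) = 2·sin(2)·cos(2) ≈ -0.7568

LHS = RHS: the two sides agree.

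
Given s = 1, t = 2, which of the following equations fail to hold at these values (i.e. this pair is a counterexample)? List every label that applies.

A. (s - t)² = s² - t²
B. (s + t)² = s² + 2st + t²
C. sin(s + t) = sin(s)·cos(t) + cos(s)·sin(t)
Evaluating each claim at the given values:
A. LHS = 1, RHS = -3 → fails here (LHS ≠ RHS)
B. LHS = 9, RHS = 9 → holds here (LHS = RHS)
C. LHS = sin(3) ≈ 0.1411, RHS = sin(1)·cos(2) + sin(2)·cos(1) ≈ 0.1411 → holds here (LHS = RHS)

Answer: A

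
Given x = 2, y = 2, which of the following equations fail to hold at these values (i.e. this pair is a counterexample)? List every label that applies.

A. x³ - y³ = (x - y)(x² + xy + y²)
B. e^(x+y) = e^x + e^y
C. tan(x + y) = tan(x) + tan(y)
B, C

Evaluating each claim at the given values:
A. LHS = 0, RHS = 0 → holds here (LHS = RHS)
B. LHS = e^4 ≈ 54.6, RHS = 2·e^2 ≈ 14.78 → fails here (LHS ≠ RHS)
C. LHS = tan(4) ≈ 1.158, RHS = 2·tan(2) ≈ -4.37 → fails here (LHS ≠ RHS)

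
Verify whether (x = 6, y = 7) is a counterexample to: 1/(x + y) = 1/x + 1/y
Yes

Substituting x = 6, y = 7:
LHS = 1/(6 + 7) = 1/13
RHS = 1/6 + 1/7 = 13/42

Since LHS ≠ RHS, this pair disproves the claim.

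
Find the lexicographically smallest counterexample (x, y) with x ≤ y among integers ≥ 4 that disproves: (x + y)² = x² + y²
(x, y) = (4, 4)

Substituting (4, 4) into the claim:
LHS = (4 + 4)² = 64
RHS = 4² + 4² = 32

Since LHS ≠ RHS, this pair disproves the claim, and no lexicographically smaller pair (x ≤ y, integers ≥ 4) does.

For instance (9, 11) is also a counterexample (LHS = 400, RHS = 202), but it's lexicographically larger.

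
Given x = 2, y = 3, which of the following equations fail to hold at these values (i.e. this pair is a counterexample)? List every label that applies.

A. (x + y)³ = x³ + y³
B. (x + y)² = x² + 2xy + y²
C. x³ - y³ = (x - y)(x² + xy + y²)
A

Evaluating each claim at the given values:
A. LHS = 125, RHS = 35 → fails here (LHS ≠ RHS)
B. LHS = 25, RHS = 25 → holds here (LHS = RHS)
C. LHS = -19, RHS = -19 → holds here (LHS = RHS)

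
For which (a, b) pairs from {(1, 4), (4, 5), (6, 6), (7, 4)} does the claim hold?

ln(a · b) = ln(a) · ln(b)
None

Testing each pair:
(1, 4): LHS = ln(4) ≈ 1.386, RHS = 0 → fails
(4, 5): LHS = ln(20) ≈ 2.996, RHS = ln(4)·ln(5) ≈ 2.231 → fails
(6, 6): LHS = ln(36) ≈ 3.584, RHS = ln(6)² ≈ 3.21 → fails
(7, 4): LHS = ln(28) ≈ 3.332, RHS = ln(4)·ln(7) ≈ 2.698 → fails

No pair satisfies the claim.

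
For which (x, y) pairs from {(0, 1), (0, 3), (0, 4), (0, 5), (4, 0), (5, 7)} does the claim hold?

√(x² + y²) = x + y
Testing each pair:
(0, 1): LHS = 1, RHS = 1 → holds
(0, 3): LHS = 3, RHS = 3 → holds
(0, 4): LHS = 4, RHS = 4 → holds
(0, 5): LHS = 5, RHS = 5 → holds
(4, 0): LHS = 4, RHS = 4 → holds
(5, 7): LHS = √(74) ≈ 8.602, RHS = 12 → fails

5 of 6 pairs satisfy the claim.

Answer: (0, 1), (0, 3), (0, 4), (0, 5), (4, 0)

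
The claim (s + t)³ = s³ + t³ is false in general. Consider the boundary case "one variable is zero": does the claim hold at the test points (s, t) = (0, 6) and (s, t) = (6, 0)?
At (0, 6): LHS = 216, RHS = 216 → equal
At (6, 0): LHS = 216, RHS = 216 → equal

So the claim does hold at both of these boundary points, even though it is not an identity.

Answer: Yes, holds at both test points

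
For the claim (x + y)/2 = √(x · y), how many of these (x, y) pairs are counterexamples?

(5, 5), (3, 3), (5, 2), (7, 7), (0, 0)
Testing each pair:
(5, 5): LHS = 5, RHS = 5 → satisfies claim
(3, 3): LHS = 3, RHS = 3 → satisfies claim
(5, 2): LHS = 7/2, RHS = √(10) ≈ 3.162 → counterexample
(7, 7): LHS = 7, RHS = 7 → satisfies claim
(0, 0): LHS = 0, RHS = 0 → satisfies claim

That makes 1 counterexample.

Answer: 1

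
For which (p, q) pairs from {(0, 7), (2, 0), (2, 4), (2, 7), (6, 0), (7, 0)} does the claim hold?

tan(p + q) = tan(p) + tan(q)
(0, 7), (2, 0), (6, 0), (7, 0)

Testing each pair:
(0, 7): LHS = tan(7) ≈ 0.8714, RHS = tan(7) ≈ 0.8714 → holds
(2, 0): LHS = tan(2) ≈ -2.185, RHS = tan(2) ≈ -2.185 → holds
(2, 4): LHS = tan(6) ≈ -0.291, RHS = tan(2) + tan(4) ≈ -1.027 → fails
(2, 7): LHS = tan(9) ≈ -0.4523, RHS = tan(2) + tan(7) ≈ -1.314 → fails
(6, 0): LHS = tan(6) ≈ -0.291, RHS = tan(6) ≈ -0.291 → holds
(7, 0): LHS = tan(7) ≈ 0.8714, RHS = tan(7) ≈ 0.8714 → holds

4 of 6 pairs satisfy the claim.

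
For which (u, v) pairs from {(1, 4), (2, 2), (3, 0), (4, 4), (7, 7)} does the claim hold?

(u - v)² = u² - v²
Testing each pair:
(1, 4): LHS = 9, RHS = -15 → fails
(2, 2): LHS = 0, RHS = 0 → holds
(3, 0): LHS = 9, RHS = 9 → holds
(4, 4): LHS = 0, RHS = 0 → holds
(7, 7): LHS = 0, RHS = 0 → holds

4 of 5 pairs satisfy the claim.

Answer: (2, 2), (3, 0), (4, 4), (7, 7)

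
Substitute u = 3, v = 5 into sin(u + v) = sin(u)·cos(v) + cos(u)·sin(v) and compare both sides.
LHS = sin(3 + 5) = sin(8) ≈ 0.9894
RHS = sin(3)·cos(5) + cos(3)·sin(5) = sin(3)·cos(5) + sin(5)·cos(3) ≈ 0.9894

LHS = RHS: the two sides agree.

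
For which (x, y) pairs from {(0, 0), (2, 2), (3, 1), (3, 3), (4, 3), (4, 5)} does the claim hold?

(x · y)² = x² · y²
All pairs

Testing each pair:
(0, 0): LHS = 0, RHS = 0 → holds
(2, 2): LHS = 16, RHS = 16 → holds
(3, 1): LHS = 9, RHS = 9 → holds
(3, 3): LHS = 81, RHS = 81 → holds
(4, 3): LHS = 144, RHS = 144 → holds
(4, 5): LHS = 400, RHS = 400 → holds

Every pair satisfies the claim.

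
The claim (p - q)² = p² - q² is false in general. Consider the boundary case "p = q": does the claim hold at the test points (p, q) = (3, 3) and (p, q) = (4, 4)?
At (3, 3): LHS = 0, RHS = 0 → equal
At (4, 4): LHS = 0, RHS = 0 → equal

So the claim does hold at both of these boundary points, even though it is not an identity.

Answer: Yes, holds at both test points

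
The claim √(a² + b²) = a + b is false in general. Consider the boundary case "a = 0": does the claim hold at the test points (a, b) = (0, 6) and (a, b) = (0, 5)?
Yes, holds at both test points

At (0, 6): LHS = 6, RHS = 6 → equal
At (0, 5): LHS = 5, RHS = 5 → equal

So the claim does hold at both of these boundary points, even though it is not an identity.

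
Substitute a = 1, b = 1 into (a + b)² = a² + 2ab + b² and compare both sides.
LHS = (1 + 1)² = 4
RHS = 1² + 2·1·1 + 1² = 4

LHS = RHS: the two sides agree.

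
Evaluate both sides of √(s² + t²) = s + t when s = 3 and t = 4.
LHS = √(3² + 4²) = 5
RHS = 3 + 4 = 7

LHS ≠ RHS, so the equation does not hold here.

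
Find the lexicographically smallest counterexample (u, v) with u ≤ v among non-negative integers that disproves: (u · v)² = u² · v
(u, v) = (1, 2)

Substituting (1, 2) into the claim:
LHS = (1 · 2)² = 4
RHS = 1² · 2 = 2

Since LHS ≠ RHS, this pair disproves the claim, and no lexicographically smaller pair (u ≤ v, non-negative integers) does.

For instance (3, 7) is also a counterexample (LHS = 441, RHS = 63), but it's lexicographically larger.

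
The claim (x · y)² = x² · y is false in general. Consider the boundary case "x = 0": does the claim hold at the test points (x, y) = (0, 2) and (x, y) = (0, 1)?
Yes, holds at both test points

At (0, 2): LHS = 0, RHS = 0 → equal
At (0, 1): LHS = 0, RHS = 0 → equal

So the claim does hold at both of these boundary points, even though it is not an identity.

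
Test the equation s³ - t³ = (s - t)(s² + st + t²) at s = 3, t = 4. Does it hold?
Holds

Substituting s = 3, t = 4:

LHS = 3³ - 4³ = -37
RHS = (3 - 4)(3² + 3·4 + 4²) = -37

LHS = RHS, so the equation holds at this point.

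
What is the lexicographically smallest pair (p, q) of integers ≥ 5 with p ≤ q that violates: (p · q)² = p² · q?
Substituting (5, 5) into the claim:
LHS = (5 · 5)² = 625
RHS = 5² · 5 = 125

Since LHS ≠ RHS, this pair disproves the claim, and no lexicographically smaller pair (p ≤ q, integers ≥ 5) does.

For instance (5, 8) is also a counterexample (LHS = 1600, RHS = 200), but it's lexicographically larger.

Answer: (p, q) = (5, 5)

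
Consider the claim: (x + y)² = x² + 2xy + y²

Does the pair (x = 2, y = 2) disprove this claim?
Substituting x = 2, y = 2:
LHS = (2 + 2)² = 16
RHS = 2² + 2·2·2 + 2² = 16

The sides agree, so this pair does not disprove the claim.

Answer: No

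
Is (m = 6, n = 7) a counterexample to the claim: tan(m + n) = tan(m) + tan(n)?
Yes

Substituting m = 6, n = 7:
LHS = tan(6 + 7) = tan(13) ≈ 0.463
RHS = tan(6) + tan(7) ≈ 0.5804

Since LHS ≠ RHS, this pair disproves the claim.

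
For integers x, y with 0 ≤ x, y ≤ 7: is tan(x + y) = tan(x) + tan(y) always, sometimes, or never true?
It holds at (x, y) = (5, 0) (both sides equal tan(5) ≈ -3.381), but fails at (x, y) = (6, 1) (LHS = tan(7) ≈ 0.8714, RHS = tan(6) + tan(1) ≈ 1.266).

Answer: Sometimes true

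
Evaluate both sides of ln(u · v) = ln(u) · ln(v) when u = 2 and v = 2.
LHS = ln(2 · 2) = ln(4) ≈ 1.386
RHS = ln(2) · ln(2) = ln(2)² ≈ 0.4805

LHS ≠ RHS (they differ by about 0.9058), so the equation does not hold here.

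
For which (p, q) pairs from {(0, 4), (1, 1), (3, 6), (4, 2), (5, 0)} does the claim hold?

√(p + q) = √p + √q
Testing each pair:
(0, 4): LHS = 2, RHS = 2 → holds
(1, 1): LHS = √(2) ≈ 1.414, RHS = 2 → fails
(3, 6): LHS = 3, RHS = √(3) + √(6) ≈ 4.182 → fails
(4, 2): LHS = √(6) ≈ 2.449, RHS = √(2) + 2 ≈ 3.414 → fails
(5, 0): LHS = √(5) ≈ 2.236, RHS = √(5) ≈ 2.236 → holds

2 of 5 pairs satisfy the claim.

Answer: (0, 4), (5, 0)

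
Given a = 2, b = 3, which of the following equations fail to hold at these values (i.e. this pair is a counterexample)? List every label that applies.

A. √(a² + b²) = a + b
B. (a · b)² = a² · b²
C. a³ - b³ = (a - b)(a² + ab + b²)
Evaluating each claim at the given values:
A. LHS = √(13) ≈ 3.606, RHS = 5 → fails here (LHS ≠ RHS)
B. LHS = 36, RHS = 36 → holds here (LHS = RHS)
C. LHS = -19, RHS = -19 → holds here (LHS = RHS)

Answer: A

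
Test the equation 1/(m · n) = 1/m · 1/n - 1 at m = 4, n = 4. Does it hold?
Substituting m = 4, n = 4:

LHS = 1/(4 · 4) = 1/16
RHS = 1/4 · 1/4 - 1 = -15/16

LHS ≠ RHS, so the equation does not hold at this point.

Answer: Fails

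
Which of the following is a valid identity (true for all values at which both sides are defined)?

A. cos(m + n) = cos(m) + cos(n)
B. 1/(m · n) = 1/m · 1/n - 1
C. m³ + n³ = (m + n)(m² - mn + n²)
C

A: fails at (3, 4) — LHS = cos(7) ≈ 0.7539, RHS = cos(3) + cos(4) ≈ -1.644.
B: fails at (5, 8) — LHS = 1/40, RHS = -39/40.
C: holds — e.g. at (4, 4), both sides equal 128.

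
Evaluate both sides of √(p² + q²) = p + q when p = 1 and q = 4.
LHS = √(1² + 4²) = √(17) ≈ 4.123
RHS = 1 + 4 = 5

LHS ≠ RHS (they differ by about 0.8769), so the equation does not hold here.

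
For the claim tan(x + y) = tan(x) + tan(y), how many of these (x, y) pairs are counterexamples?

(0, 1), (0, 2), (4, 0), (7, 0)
0

Testing each pair:
(0, 1): LHS = tan(1) ≈ 1.557, RHS = tan(1) ≈ 1.557 → satisfies claim
(0, 2): LHS = tan(2) ≈ -2.185, RHS = tan(2) ≈ -2.185 → satisfies claim
(4, 0): LHS = tan(4) ≈ 1.158, RHS = tan(4) ≈ 1.158 → satisfies claim
(7, 0): LHS = tan(7) ≈ 0.8714, RHS = tan(7) ≈ 0.8714 → satisfies claim

That makes 0 counterexamples.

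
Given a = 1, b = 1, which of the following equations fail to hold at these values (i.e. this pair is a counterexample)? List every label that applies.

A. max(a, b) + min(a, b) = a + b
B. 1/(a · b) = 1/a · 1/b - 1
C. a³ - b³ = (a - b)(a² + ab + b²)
B

Evaluating each claim at the given values:
A. LHS = 2, RHS = 2 → holds here (LHS = RHS)
B. LHS = 1, RHS = 0 → fails here (LHS ≠ RHS)
C. LHS = 0, RHS = 0 → holds here (LHS = RHS)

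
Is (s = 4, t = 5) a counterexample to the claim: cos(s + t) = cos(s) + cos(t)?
Substituting s = 4, t = 5:
LHS = cos(4 + 5) = cos(9) ≈ -0.9111
RHS = cos(4) + cos(5) ≈ -0.37

Since LHS ≠ RHS, this pair disproves the claim.

Answer: Yes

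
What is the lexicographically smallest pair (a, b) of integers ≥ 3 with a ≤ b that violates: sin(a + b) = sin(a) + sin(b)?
(a, b) = (3, 3)

Substituting (3, 3) into the claim:
LHS = sin(3 + 3) = sin(6) ≈ -0.2794
RHS = sin(3) + sin(3) = 2·sin(3) ≈ 0.2822

Since LHS ≠ RHS, this pair disproves the claim, and no lexicographically smaller pair (a ≤ b, integers ≥ 3) does.

For instance (6, 9) is also a counterexample (LHS = sin(15) ≈ 0.6503, RHS = sin(6) + sin(9) ≈ 0.1327), but it's lexicographically larger.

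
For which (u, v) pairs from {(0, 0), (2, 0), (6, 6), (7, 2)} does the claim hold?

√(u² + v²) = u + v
(0, 0), (2, 0)

Testing each pair:
(0, 0): LHS = 0, RHS = 0 → holds
(2, 0): LHS = 2, RHS = 2 → holds
(6, 6): LHS = 6·√(2) ≈ 8.485, RHS = 12 → fails
(7, 2): LHS = √(53) ≈ 7.28, RHS = 9 → fails

2 of 4 pairs satisfy the claim.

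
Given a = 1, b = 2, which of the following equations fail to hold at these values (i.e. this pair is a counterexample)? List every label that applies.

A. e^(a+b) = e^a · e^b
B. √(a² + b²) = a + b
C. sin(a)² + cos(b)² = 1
B, C

Evaluating each claim at the given values:
A. LHS = e^3 ≈ 20.09, RHS = e^3 ≈ 20.09 → holds here (LHS = RHS)
B. LHS = √(5) ≈ 2.236, RHS = 3 → fails here (LHS ≠ RHS)
C. LHS = cos(2)² + sin(1)² ≈ 0.8813, RHS = 1 → fails here (LHS ≠ RHS)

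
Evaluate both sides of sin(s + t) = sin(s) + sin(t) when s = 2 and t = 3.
LHS = sin(2 + 3) = sin(5) ≈ -0.9589
RHS = sin(2) + sin(3) ≈ 1.05

LHS ≠ RHS (they differ by about 2.009), so the equation does not hold here.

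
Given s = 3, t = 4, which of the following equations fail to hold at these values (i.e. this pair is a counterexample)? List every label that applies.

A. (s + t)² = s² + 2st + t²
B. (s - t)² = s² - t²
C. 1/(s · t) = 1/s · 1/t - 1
Evaluating each claim at the given values:
A. LHS = 49, RHS = 49 → holds here (LHS = RHS)
B. LHS = 1, RHS = -7 → fails here (LHS ≠ RHS)
C. LHS = 1/12, RHS = -11/12 → fails here (LHS ≠ RHS)

Answer: B, C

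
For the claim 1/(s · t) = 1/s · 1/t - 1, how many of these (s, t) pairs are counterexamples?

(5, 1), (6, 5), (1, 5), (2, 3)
4

Testing each pair:
(5, 1): LHS = 1/5, RHS = -4/5 → counterexample
(6, 5): LHS = 1/30, RHS = -29/30 → counterexample
(1, 5): LHS = 1/5, RHS = -4/5 → counterexample
(2, 3): LHS = 1/6, RHS = -5/6 → counterexample

That makes 4 counterexamples.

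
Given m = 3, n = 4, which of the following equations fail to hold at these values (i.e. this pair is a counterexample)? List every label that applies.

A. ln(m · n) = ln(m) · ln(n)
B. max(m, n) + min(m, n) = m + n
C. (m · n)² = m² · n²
A

Evaluating each claim at the given values:
A. LHS = ln(12) ≈ 2.485, RHS = ln(3)·ln(4) ≈ 1.523 → fails here (LHS ≠ RHS)
B. LHS = 7, RHS = 7 → holds here (LHS = RHS)
C. LHS = 144, RHS = 144 → holds here (LHS = RHS)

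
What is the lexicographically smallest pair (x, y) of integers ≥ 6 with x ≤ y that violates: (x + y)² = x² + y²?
Substituting (6, 6) into the claim:
LHS = (6 + 6)² = 144
RHS = 6² + 6² = 72

Since LHS ≠ RHS, this pair disproves the claim, and no lexicographically smaller pair (x ≤ y, integers ≥ 6) does.

For instance (9, 12) is also a counterexample (LHS = 441, RHS = 225), but it's lexicographically larger.

Answer: (x, y) = (6, 6)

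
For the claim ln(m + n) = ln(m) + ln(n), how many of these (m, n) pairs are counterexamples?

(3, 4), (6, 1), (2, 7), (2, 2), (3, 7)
4

Testing each pair:
(3, 4): LHS = ln(7) ≈ 1.946, RHS = ln(3) + ln(4) ≈ 2.485 → counterexample
(6, 1): LHS = ln(7) ≈ 1.946, RHS = ln(6) ≈ 1.792 → counterexample
(2, 7): LHS = ln(9) ≈ 2.197, RHS = ln(2) + ln(7) ≈ 2.639 → counterexample
(2, 2): LHS = ln(4) ≈ 1.386, RHS = 2·ln(2) ≈ 1.386 → satisfies claim
(3, 7): LHS = ln(10) ≈ 2.303, RHS = ln(3) + ln(7) ≈ 3.045 → counterexample

That makes 4 counterexamples.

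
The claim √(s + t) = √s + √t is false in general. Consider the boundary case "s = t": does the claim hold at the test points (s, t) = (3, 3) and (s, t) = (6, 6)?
No, fails at both test points

At (3, 3): LHS = √(6) ≈ 2.449 ≠ RHS = 2·√(3) ≈ 3.464
At (6, 6): LHS = 2·√(3) ≈ 3.464 ≠ RHS = 2·√(6) ≈ 4.899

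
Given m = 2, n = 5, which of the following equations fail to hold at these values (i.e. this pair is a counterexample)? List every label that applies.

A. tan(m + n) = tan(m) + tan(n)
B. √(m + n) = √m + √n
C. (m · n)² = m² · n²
Evaluating each claim at the given values:
A. LHS = tan(7) ≈ 0.8714, RHS = tan(5) + tan(2) ≈ -5.566 → fails here (LHS ≠ RHS)
B. LHS = √(7) ≈ 2.646, RHS = √(2) + √(5) ≈ 3.65 → fails here (LHS ≠ RHS)
C. LHS = 100, RHS = 100 → holds here (LHS = RHS)

Answer: A, B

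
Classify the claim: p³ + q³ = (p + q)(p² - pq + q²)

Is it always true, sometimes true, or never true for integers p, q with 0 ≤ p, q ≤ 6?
Always true

The identity holds for every pair in the range. For instance at (p, q) = (5, 0): both sides equal 125.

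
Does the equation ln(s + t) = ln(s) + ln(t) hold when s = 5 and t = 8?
Fails

Substituting s = 5, t = 8:

LHS = ln(5 + 8) = ln(13) ≈ 2.565
RHS = ln(5) + ln(8) ≈ 3.689

LHS ≠ RHS, so the equation does not hold at this point.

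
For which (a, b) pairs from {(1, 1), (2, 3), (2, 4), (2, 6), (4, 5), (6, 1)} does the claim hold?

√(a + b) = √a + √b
Testing each pair:
(1, 1): LHS = √(2) ≈ 1.414, RHS = 2 → fails
(2, 3): LHS = √(5) ≈ 2.236, RHS = √(2) + √(3) ≈ 3.146 → fails
(2, 4): LHS = √(6) ≈ 2.449, RHS = √(2) + 2 ≈ 3.414 → fails
(2, 6): LHS = 2·√(2) ≈ 2.828, RHS = √(2) + √(6) ≈ 3.864 → fails
(4, 5): LHS = 3, RHS = 2 + √(5) ≈ 4.236 → fails
(6, 1): LHS = √(7) ≈ 2.646, RHS = 1 + √(6) ≈ 3.449 → fails

No pair satisfies the claim.

Answer: None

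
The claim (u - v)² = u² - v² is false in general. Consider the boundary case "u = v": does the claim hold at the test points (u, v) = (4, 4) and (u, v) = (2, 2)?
Yes, holds at both test points

At (4, 4): LHS = 0, RHS = 0 → equal
At (2, 2): LHS = 0, RHS = 0 → equal

So the claim does hold at both of these boundary points, even though it is not an identity.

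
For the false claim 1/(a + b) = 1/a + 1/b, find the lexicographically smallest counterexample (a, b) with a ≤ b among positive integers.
(a, b) = (1, 1)

Substituting (1, 1) into the claim:
LHS = 1/(1 + 1) = 1/2
RHS = 1/1 + 1/1 = 2

Since LHS ≠ RHS, this pair disproves the claim, and no lexicographically smaller pair (a ≤ b, positive integers) does.

For instance (5, 7) is also a counterexample (LHS = 1/12, RHS = 12/35), but it's lexicographically larger.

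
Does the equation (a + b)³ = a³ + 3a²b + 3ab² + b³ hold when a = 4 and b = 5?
Holds

Substituting a = 4, b = 5:

LHS = (4 + 5)³ = 729
RHS = 4³ + 3·4²·5 + 3·4·5² + 5³ = 729

LHS = RHS, so the equation holds at this point.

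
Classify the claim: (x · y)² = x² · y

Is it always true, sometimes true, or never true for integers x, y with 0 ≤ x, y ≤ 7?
It holds at (x, y) = (5, 1) (both sides equal 25), but fails at (x, y) = (6, 2) (LHS = 144, RHS = 72).

Answer: Sometimes true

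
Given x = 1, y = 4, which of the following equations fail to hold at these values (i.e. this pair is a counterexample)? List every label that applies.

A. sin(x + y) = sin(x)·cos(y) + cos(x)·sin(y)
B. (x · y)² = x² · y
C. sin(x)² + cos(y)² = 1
Evaluating each claim at the given values:
A. LHS = sin(5) ≈ -0.9589, RHS = sin(1)·cos(4) + sin(4)·cos(1) ≈ -0.9589 → holds here (LHS = RHS)
B. LHS = 16, RHS = 4 → fails here (LHS ≠ RHS)
C. LHS = cos(4)² + sin(1)² ≈ 1.135, RHS = 1 → fails here (LHS ≠ RHS)

Answer: B, C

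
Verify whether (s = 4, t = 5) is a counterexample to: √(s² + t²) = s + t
Substituting s = 4, t = 5:
LHS = √(4² + 5²) = √(41) ≈ 6.403
RHS = 4 + 5 = 9

Since LHS ≠ RHS, this pair disproves the claim.

Answer: Yes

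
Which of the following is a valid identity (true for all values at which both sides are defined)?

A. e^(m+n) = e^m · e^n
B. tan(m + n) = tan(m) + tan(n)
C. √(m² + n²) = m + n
A

A: holds — e.g. at (3, 4), both sides equal e^7 ≈ 1097.
B: fails at (3, 4) — LHS = tan(7) ≈ 0.8714, RHS = tan(3) + tan(4) ≈ 1.015.
C: fails at (2, 5) — LHS = √(29) ≈ 5.385, RHS = 7.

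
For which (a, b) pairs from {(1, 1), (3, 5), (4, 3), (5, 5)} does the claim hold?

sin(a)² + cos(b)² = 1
(1, 1), (5, 5)

Testing each pair:
(1, 1): LHS = cos(1)² + sin(1)² = 1, RHS = 1 → holds
(3, 5): LHS = sin(3)² + cos(5)² ≈ 0.1004, RHS = 1 → fails
(4, 3): LHS = sin(4)² + cos(3)² ≈ 1.553, RHS = 1 → fails
(5, 5): LHS = cos(5)² + sin(5)² = 1, RHS = 1 → holds

2 of 4 pairs satisfy the claim.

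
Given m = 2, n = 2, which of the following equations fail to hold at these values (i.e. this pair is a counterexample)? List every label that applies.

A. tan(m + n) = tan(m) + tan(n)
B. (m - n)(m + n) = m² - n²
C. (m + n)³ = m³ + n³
A, C

Evaluating each claim at the given values:
A. LHS = tan(4) ≈ 1.158, RHS = 2·tan(2) ≈ -4.37 → fails here (LHS ≠ RHS)
B. LHS = 0, RHS = 0 → holds here (LHS = RHS)
C. LHS = 64, RHS = 16 → fails here (LHS ≠ RHS)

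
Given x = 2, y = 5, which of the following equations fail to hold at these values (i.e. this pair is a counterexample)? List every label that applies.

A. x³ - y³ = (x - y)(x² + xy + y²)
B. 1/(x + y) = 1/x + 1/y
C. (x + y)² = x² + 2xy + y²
Evaluating each claim at the given values:
A. LHS = -117, RHS = -117 → holds here (LHS = RHS)
B. LHS = 1/7, RHS = 7/10 → fails here (LHS ≠ RHS)
C. LHS = 49, RHS = 49 → holds here (LHS = RHS)

Answer: B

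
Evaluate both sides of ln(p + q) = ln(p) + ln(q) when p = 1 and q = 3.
LHS = ln(1 + 3) = ln(4) ≈ 1.386
RHS = ln(1) + ln(3) = ln(3) ≈ 1.099

LHS ≠ RHS (they differ by about 0.2877), so the equation does not hold here.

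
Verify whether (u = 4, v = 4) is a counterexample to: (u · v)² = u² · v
Yes

Substituting u = 4, v = 4:
LHS = (4 · 4)² = 256
RHS = 4² · 4 = 64

Since LHS ≠ RHS, this pair disproves the claim.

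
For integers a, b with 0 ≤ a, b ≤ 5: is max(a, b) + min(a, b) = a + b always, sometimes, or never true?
Always true

The identity holds for every pair in the range. For instance at (a, b) = (2, 5): both sides equal 7.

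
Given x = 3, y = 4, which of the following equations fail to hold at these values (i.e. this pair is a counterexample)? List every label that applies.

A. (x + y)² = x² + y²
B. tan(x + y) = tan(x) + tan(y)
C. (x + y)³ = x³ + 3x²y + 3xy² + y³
Evaluating each claim at the given values:
A. LHS = 49, RHS = 25 → fails here (LHS ≠ RHS)
B. LHS = tan(7) ≈ 0.8714, RHS = tan(3) + tan(4) ≈ 1.015 → fails here (LHS ≠ RHS)
C. LHS = 343, RHS = 343 → holds here (LHS = RHS)

Answer: A, B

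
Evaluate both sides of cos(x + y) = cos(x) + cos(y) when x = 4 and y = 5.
LHS = cos(4 + 5) = cos(9) ≈ -0.9111
RHS = cos(4) + cos(5) ≈ -0.37

LHS ≠ RHS (they differ by about 0.5411), so the equation does not hold here.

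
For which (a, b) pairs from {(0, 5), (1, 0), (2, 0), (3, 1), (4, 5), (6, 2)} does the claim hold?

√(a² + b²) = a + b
(0, 5), (1, 0), (2, 0)

Testing each pair:
(0, 5): LHS = 5, RHS = 5 → holds
(1, 0): LHS = 1, RHS = 1 → holds
(2, 0): LHS = 2, RHS = 2 → holds
(3, 1): LHS = √(10) ≈ 3.162, RHS = 4 → fails
(4, 5): LHS = √(41) ≈ 6.403, RHS = 9 → fails
(6, 2): LHS = 2·√(10) ≈ 6.325, RHS = 8 → fails

3 of 6 pairs satisfy the claim.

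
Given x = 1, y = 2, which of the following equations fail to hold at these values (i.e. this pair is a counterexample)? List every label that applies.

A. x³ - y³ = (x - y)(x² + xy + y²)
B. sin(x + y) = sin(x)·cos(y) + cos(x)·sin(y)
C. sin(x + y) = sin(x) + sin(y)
Evaluating each claim at the given values:
A. LHS = -7, RHS = -7 → holds here (LHS = RHS)
B. LHS = sin(3) ≈ 0.1411, RHS = sin(1)·cos(2) + sin(2)·cos(1) ≈ 0.1411 → holds here (LHS = RHS)
C. LHS = sin(3) ≈ 0.1411, RHS = sin(1) + sin(2) ≈ 1.751 → fails here (LHS ≠ RHS)

Answer: C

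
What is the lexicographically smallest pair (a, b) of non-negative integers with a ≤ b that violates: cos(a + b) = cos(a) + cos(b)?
Substituting (0, 0) into the claim:
LHS = cos(0 + 0) = 1
RHS = cos(0) + cos(0) = 2

Since LHS ≠ RHS, this pair disproves the claim, and no lexicographically smaller pair (a ≤ b, non-negative integers) does.

For instance (5, 6) is also a counterexample (LHS = cos(11) ≈ 0.004426, RHS = cos(5) + cos(6) ≈ 1.244), but it's lexicographically larger.

Answer: (a, b) = (0, 0)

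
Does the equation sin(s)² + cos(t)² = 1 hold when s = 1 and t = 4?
Fails

Substituting s = 1, t = 4:

LHS = sin(1)² + cos(4)² ≈ 1.135
RHS = 1

LHS ≠ RHS, so the equation does not hold at this point.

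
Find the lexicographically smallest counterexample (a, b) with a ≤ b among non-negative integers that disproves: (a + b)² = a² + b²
(a, b) = (1, 1)

Substituting (1, 1) into the claim:
LHS = (1 + 1)² = 4
RHS = 1² + 1² = 2

Since LHS ≠ RHS, this pair disproves the claim, and no lexicographically smaller pair (a ≤ b, non-negative integers) does.

For instance (1, 4) is also a counterexample (LHS = 25, RHS = 17), but it's lexicographically larger.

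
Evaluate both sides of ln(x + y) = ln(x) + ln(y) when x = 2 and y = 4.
LHS = ln(2 + 4) = ln(6) ≈ 1.792
RHS = ln(2) + ln(4) ≈ 2.079

LHS ≠ RHS (they differ by about 0.2877), so the equation does not hold here.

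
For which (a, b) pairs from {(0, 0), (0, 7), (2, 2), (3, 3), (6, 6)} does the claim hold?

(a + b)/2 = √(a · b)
(0, 0), (2, 2), (3, 3), (6, 6)

Testing each pair:
(0, 0): LHS = 0, RHS = 0 → holds
(0, 7): LHS = 7/2, RHS = 0 → fails
(2, 2): LHS = 2, RHS = 2 → holds
(3, 3): LHS = 3, RHS = 3 → holds
(6, 6): LHS = 6, RHS = 6 → holds

4 of 5 pairs satisfy the claim.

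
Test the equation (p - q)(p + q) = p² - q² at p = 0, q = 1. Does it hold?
Holds

Substituting p = 0, q = 1:

LHS = (0 - 1)(0 + 1) = -1
RHS = 0² - 1² = -1

LHS = RHS, so the equation holds at this point.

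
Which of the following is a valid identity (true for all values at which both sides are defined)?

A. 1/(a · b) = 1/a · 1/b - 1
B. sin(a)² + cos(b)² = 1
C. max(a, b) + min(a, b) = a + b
A: fails at (1, 2) — LHS = 1/2, RHS = -1/2.
B: fails at (1, 3) — LHS = sin(1)² + cos(3)² ≈ 1.688, RHS = 1.
C: holds — e.g. at (4, 5), both sides equal 9.

Answer: C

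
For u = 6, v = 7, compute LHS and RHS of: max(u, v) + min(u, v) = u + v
LHS = max(6, 7) + min(6, 7) = 13
RHS = 6 + 7 = 13

LHS = RHS: the two sides agree.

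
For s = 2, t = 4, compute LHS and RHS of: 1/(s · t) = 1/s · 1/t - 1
LHS = 1/(2 · 4) = 1/8
RHS = 1/2 · 1/4 - 1 = -7/8

LHS ≠ RHS, so the equation does not hold here.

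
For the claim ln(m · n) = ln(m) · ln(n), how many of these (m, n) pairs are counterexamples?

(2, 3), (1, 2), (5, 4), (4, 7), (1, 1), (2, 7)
Testing each pair:
(2, 3): LHS = ln(6) ≈ 1.792, RHS = ln(2)·ln(3) ≈ 0.7615 → counterexample
(1, 2): LHS = ln(2) ≈ 0.6931, RHS = 0 → counterexample
(5, 4): LHS = ln(20) ≈ 2.996, RHS = ln(4)·ln(5) ≈ 2.231 → counterexample
(4, 7): LHS = ln(28) ≈ 3.332, RHS = ln(4)·ln(7) ≈ 2.698 → counterexample
(1, 1): LHS = 0, RHS = 0 → satisfies claim
(2, 7): LHS = ln(14) ≈ 2.639, RHS = ln(2)·ln(7) ≈ 1.349 → counterexample

That makes 5 counterexamples.

Answer: 5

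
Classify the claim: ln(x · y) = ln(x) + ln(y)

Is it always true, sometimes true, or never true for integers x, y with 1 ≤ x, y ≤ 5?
The identity holds for every pair in the range. For instance at (x, y) = (3, 4): both sides equal ln(12) ≈ 2.485.

Answer: Always true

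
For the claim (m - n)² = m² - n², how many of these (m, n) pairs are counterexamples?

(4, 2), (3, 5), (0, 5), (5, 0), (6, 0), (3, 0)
Testing each pair:
(4, 2): LHS = 4, RHS = 12 → counterexample
(3, 5): LHS = 4, RHS = -16 → counterexample
(0, 5): LHS = 25, RHS = -25 → counterexample
(5, 0): LHS = 25, RHS = 25 → satisfies claim
(6, 0): LHS = 36, RHS = 36 → satisfies claim
(3, 0): LHS = 9, RHS = 9 → satisfies claim

That makes 3 counterexamples.

Answer: 3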